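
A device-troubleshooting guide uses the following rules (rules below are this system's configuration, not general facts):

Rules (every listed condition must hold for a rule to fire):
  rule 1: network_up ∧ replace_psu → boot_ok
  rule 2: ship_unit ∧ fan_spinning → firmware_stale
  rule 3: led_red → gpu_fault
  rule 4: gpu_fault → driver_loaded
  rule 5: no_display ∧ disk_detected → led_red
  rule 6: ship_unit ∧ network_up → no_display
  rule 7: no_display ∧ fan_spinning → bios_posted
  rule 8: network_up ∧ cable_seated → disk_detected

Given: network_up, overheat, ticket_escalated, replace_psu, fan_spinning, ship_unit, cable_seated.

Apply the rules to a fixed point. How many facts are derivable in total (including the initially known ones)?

15

[1] rule 1 [network_up ∧ replace_psu → boot_ok]; rule 2 [ship_unit ∧ fan_spinning → firmware_stale]; rule 6 [ship_unit ∧ network_up → no_display]; rule 8 [network_up ∧ cable_seated → disk_detected]. ⇒ new: boot_ok, firmware_stale, no_display, disk_detected.
[2] rule 5 [no_display ∧ disk_detected → led_red]; rule 7 [no_display ∧ fan_spinning → bios_posted]. ⇒ new: led_red, bios_posted.
[3] rule 3 [led_red → gpu_fault]. ⇒ new: gpu_fault.
[4] rule 4 [gpu_fault → driver_loaded]. ⇒ new: driver_loaded.
Closure: {bios_posted, boot_ok, cable_seated, disk_detected, driver_loaded, fan_spinning, firmware_stale, gpu_fault, led_red, network_up, no_display, overheat, replace_psu, ship_unit, ticket_escalated} — 15 facts.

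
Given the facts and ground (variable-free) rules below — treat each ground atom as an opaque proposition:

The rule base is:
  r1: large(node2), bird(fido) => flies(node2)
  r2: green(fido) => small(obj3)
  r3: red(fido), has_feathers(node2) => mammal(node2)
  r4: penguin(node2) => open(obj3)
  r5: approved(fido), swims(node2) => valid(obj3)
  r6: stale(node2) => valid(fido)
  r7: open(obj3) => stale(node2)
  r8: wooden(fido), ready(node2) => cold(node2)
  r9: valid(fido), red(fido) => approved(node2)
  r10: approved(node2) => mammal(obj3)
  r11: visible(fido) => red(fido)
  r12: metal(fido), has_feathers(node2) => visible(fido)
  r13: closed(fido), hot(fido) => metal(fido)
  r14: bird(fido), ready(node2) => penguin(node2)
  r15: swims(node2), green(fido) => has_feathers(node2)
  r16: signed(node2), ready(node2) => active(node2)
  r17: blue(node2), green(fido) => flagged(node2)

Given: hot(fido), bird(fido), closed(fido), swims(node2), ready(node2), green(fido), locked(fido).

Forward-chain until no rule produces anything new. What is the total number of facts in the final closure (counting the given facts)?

19

Round 1 fires r2, r13, r14, r15, giving small(obj3), metal(fido), penguin(node2), has_feathers(node2).
Round 2 fires r4, r12, giving open(obj3), visible(fido).
Round 3 fires r7, r11, giving stale(node2), red(fido).
Round 4 fires r3, r6, giving mammal(node2), valid(fido).
Round 5 fires r9, giving approved(node2).
Round 6 fires r10, giving mammal(obj3).
Closure: {approved(node2), bird(fido), closed(fido), green(fido), has_feathers(node2), hot(fido), locked(fido), mammal(node2), mammal(obj3), metal(fido), open(obj3), penguin(node2), ready(node2), red(fido), small(obj3), stale(node2), swims(node2), valid(fido), visible(fido)} — 19 facts.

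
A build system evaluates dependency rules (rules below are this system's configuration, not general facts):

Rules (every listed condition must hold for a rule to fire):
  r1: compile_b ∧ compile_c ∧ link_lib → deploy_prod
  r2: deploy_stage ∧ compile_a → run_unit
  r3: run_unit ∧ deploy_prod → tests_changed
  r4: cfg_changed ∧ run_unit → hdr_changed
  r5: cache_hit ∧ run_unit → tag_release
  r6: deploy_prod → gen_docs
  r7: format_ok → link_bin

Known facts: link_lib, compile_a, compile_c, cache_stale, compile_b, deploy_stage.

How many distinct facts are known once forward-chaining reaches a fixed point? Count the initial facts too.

10

Round 1: r1 [compile_b ∧ compile_c ∧ link_lib → deploy_prod]; r2 [deploy_stage ∧ compile_a → run_unit]. Adds deploy_prod, run_unit.
Round 2: r3 [run_unit ∧ deploy_prod → tests_changed]; r6 [deploy_prod → gen_docs]. Adds tests_changed, gen_docs.
Closure: {cache_stale, compile_a, compile_b, compile_c, deploy_prod, deploy_stage, gen_docs, link_lib, run_unit, tests_changed} — 10 facts.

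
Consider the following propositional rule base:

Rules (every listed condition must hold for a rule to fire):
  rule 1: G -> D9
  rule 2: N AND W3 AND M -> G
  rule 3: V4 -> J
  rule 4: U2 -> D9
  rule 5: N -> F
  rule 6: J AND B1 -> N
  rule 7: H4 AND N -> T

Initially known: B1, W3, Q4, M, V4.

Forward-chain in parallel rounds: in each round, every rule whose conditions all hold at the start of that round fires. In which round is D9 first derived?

4

Round 1 — rule 3, derive J.
Round 2 — rule 6, derive N.
Round 3 — rule 2, rule 5, derive G, F.
Round 4 — rule 1, derive D9.
D9 first appears in round 4.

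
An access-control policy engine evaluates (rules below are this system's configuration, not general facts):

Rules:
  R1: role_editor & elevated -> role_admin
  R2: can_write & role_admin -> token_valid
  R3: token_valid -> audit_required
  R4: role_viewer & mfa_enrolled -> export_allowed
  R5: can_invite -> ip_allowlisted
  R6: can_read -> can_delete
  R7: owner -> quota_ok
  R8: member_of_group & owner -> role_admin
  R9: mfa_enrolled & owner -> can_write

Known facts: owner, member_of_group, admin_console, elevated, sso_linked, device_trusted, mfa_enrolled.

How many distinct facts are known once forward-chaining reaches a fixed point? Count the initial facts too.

12

[1] R7 [owner -> quota_ok]; R8 [member_of_group & owner -> role_admin]; R9 [mfa_enrolled & owner -> can_write]. ⇒ new: quota_ok, role_admin, can_write.
[2] R2 [can_write & role_admin -> token_valid]. ⇒ new: token_valid.
[3] R3 [token_valid -> audit_required]. ⇒ new: audit_required.
Closure: {admin_console, audit_required, can_write, device_trusted, elevated, member_of_group, mfa_enrolled, owner, quota_ok, role_admin, sso_linked, token_valid} — 12 facts.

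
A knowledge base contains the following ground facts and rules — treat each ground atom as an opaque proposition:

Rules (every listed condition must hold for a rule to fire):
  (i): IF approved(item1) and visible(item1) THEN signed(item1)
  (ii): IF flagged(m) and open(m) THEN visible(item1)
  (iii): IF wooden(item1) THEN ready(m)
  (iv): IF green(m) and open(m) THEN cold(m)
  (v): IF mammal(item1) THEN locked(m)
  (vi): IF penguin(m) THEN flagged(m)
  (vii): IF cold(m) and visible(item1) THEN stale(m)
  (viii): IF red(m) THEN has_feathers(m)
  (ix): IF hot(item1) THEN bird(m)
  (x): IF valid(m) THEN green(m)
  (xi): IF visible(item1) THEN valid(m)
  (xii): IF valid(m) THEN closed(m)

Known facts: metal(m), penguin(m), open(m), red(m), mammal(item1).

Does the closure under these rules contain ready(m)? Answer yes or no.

no

Round 1 fires (v), (vi), (viii), giving locked(m), flagged(m), has_feathers(m).
Round 2 fires (ii), giving visible(item1).
Round 3 fires (xi), giving valid(m).
Round 4 fires (x), (xii), giving green(m), closed(m).
Round 5 fires (iv), giving cold(m).
Round 6 fires (vii), giving stale(m).
Fixed point reached. ready(m) is concluded only by (iii); (iii) needs wooden(item1) (never derived).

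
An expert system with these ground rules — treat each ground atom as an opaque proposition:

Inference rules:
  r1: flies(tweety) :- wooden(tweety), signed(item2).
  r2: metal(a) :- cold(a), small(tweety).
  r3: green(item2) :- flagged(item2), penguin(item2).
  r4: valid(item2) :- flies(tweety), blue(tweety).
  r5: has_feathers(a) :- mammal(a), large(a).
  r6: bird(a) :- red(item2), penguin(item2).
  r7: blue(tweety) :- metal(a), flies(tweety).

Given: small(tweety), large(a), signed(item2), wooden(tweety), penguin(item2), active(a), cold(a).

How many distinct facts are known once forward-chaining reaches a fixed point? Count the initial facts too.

[1] r1 [flies(tweety) :- wooden(tweety), signed(item2).]; r2 [metal(a) :- cold(a), small(tweety).]. ⇒ new: flies(tweety), metal(a).
[2] r7 [blue(tweety) :- metal(a), flies(tweety).]. ⇒ new: blue(tweety).
[3] r4 [valid(item2) :- flies(tweety), blue(tweety).]. ⇒ new: valid(item2).
Closure: {active(a), blue(tweety), cold(a), flies(tweety), large(a), metal(a), penguin(item2), signed(item2), small(tweety), valid(item2), wooden(tweety)} — 11 facts.

11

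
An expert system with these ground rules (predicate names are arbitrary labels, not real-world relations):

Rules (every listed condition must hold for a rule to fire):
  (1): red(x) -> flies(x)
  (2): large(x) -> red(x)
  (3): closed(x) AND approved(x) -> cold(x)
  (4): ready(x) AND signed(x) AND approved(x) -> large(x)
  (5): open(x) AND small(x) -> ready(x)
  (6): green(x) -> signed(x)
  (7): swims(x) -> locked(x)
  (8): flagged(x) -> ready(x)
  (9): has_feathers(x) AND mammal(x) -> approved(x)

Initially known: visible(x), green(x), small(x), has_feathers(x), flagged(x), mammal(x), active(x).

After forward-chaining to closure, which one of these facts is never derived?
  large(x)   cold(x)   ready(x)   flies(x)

Round 1 — (6), (8), (9), derive signed(x), ready(x), approved(x).
Round 2 — (4), derive large(x).
Round 3 — (2), derive red(x).
Round 4 — (1), derive flies(x).
Derived: large(x) (round 2), ready(x) (round 1), flies(x) (round 4). cold(x) never appears in any round.

cold(x)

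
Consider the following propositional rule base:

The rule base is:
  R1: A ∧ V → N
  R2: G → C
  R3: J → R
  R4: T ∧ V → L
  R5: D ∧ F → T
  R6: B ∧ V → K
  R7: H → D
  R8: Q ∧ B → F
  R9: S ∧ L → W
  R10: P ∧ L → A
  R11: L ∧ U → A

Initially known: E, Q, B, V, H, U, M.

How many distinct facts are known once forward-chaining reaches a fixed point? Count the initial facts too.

[1] R6 [B ∧ V → K]; R7 [H → D]; R8 [Q ∧ B → F]. ⇒ new: K, D, F.
[2] R5 [D ∧ F → T]. ⇒ new: T.
[3] R4 [T ∧ V → L]. ⇒ new: L.
[4] R11 [L ∧ U → A]. ⇒ new: A.
[5] R1 [A ∧ V → N]. ⇒ new: N.
Closure: {A, B, D, E, F, H, K, L, M, N, Q, T, U, V} — 14 facts.

14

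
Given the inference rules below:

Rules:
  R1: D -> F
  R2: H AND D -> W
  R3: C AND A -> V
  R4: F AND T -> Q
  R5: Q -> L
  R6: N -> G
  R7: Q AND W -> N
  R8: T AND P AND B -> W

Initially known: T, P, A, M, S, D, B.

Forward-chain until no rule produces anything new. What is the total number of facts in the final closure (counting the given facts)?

Round 1 fires R1, R8, giving F, W.
Round 2 fires R4, giving Q.
Round 3 fires R5, R7, giving L, N.
Round 4 fires R6, giving G.
Closure: {A, B, D, F, G, L, M, N, P, Q, S, T, W} — 13 facts.

13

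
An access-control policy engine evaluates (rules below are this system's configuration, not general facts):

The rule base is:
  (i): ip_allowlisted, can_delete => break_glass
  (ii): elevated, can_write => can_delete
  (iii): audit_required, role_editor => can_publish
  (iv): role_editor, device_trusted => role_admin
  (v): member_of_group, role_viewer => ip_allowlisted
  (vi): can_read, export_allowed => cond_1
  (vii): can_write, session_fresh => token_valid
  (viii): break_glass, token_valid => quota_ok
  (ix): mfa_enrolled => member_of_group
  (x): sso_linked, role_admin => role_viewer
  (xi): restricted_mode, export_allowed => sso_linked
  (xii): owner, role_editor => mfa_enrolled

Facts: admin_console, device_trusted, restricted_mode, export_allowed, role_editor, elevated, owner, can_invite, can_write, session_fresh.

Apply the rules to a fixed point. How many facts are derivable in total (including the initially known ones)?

20

Round 1 fires (ii), (iv), (vii), (xi), (xii), giving can_delete, role_admin, token_valid, sso_linked, mfa_enrolled.
Round 2 fires (ix), (x), giving member_of_group, role_viewer.
Round 3 fires (v), giving ip_allowlisted.
Round 4 fires (i), giving break_glass.
Round 5 fires (viii), giving quota_ok.
Closure: {admin_console, break_glass, can_delete, can_invite, can_write, device_trusted, elevated, export_allowed, ip_allowlisted, member_of_group, mfa_enrolled, owner, quota_ok, restricted_mode, role_admin, role_editor, role_viewer, session_fresh, sso_linked, token_valid} — 20 facts.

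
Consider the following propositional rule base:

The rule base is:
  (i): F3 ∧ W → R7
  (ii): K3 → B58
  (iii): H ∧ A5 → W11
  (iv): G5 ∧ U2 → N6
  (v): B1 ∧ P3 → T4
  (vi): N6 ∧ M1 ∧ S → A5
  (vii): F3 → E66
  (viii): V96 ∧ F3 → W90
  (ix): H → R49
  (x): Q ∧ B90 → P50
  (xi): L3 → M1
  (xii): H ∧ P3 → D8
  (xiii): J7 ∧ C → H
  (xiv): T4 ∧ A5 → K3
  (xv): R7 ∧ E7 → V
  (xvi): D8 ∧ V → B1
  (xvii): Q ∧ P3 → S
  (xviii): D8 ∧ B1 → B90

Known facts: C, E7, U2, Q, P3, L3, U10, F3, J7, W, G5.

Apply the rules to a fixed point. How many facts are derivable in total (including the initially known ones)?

Round 1: (i) [F3 ∧ W → R7]; (iv) [G5 ∧ U2 → N6]; (vii) [F3 → E66]; (xi) [L3 → M1]; (xiii) [J7 ∧ C → H]; (xvii) [Q ∧ P3 → S]. New: R7, N6, E66, M1, H, S.
Round 2: (vi) [N6 ∧ M1 ∧ S → A5]; (ix) [H → R49]; (xii) [H ∧ P3 → D8]; (xv) [R7 ∧ E7 → V]. New: A5, R49, D8, V.
Round 3: (iii) [H ∧ A5 → W11]; (xvi) [D8 ∧ V → B1]. New: W11, B1.
Round 4: (v) [B1 ∧ P3 → T4]; (xviii) [D8 ∧ B1 → B90]. New: T4, B90.
Round 5: (x) [Q ∧ B90 → P50]; (xiv) [T4 ∧ A5 → K3]. New: P50, K3.
Round 6: (ii) [K3 → B58]. New: B58.
Closure: {A5, B1, B58, B90, C, D8, E66, E7, F3, G5, H, J7, K3, L3, M1, N6, P3, P50, Q, R49, R7, S, T4, U10, U2, V, W, W11} — 28 facts.

28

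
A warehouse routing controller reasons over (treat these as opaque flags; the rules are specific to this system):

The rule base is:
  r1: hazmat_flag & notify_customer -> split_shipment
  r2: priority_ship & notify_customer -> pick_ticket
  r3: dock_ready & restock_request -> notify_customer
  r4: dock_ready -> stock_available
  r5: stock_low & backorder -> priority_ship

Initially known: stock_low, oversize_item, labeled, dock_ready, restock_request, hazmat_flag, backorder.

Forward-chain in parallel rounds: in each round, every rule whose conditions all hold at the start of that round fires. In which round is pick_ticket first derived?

Round 1: r3 [dock_ready & restock_request -> notify_customer]; r4 [dock_ready -> stock_available]; r5 [stock_low & backorder -> priority_ship]. Adds notify_customer, stock_available, priority_ship.
Round 2: r1 [hazmat_flag & notify_customer -> split_shipment]; r2 [priority_ship & notify_customer -> pick_ticket]. Adds split_shipment, pick_ticket.
pick_ticket first appears in round 2.

2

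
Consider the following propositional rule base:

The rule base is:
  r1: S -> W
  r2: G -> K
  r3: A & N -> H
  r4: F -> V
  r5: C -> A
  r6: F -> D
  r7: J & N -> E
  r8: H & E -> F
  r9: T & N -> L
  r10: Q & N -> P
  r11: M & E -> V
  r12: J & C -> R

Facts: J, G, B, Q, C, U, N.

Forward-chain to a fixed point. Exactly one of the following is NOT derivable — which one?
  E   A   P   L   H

L

Round 1 — r2, r5, r7, r10, r12, derive K, A, E, P, R.
Round 2 — r3, derive H.
Round 3 — r8, derive F.
Round 4 — r4, r6, derive V, D.
Derived: E (round 1), A (round 1), P (round 1), H (round 2). L never appears in any round.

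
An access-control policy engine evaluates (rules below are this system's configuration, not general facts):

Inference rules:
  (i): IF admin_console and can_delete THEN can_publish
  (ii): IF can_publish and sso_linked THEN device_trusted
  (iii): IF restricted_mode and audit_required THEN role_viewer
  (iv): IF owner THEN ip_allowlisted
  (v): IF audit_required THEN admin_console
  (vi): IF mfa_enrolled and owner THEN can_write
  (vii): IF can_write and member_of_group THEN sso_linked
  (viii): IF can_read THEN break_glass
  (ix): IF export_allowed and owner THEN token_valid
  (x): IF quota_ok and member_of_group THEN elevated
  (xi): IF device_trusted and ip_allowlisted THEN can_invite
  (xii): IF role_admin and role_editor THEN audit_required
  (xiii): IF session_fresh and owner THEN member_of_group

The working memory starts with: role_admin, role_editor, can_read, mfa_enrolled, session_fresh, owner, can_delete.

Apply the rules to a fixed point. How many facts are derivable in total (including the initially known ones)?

17

Round 1: (iv) [IF owner THEN ip_allowlisted]; (vi) [IF mfa_enrolled and owner THEN can_write]; (viii) [IF can_read THEN break_glass]; (xii) [IF role_admin and role_editor THEN audit_required]; (xiii) [IF session_fresh and owner THEN member_of_group]. Adds ip_allowlisted, can_write, break_glass, audit_required, member_of_group.
Round 2: (v) [IF audit_required THEN admin_console]; (vii) [IF can_write and member_of_group THEN sso_linked]. Adds admin_console, sso_linked.
Round 3: (i) [IF admin_console and can_delete THEN can_publish]. Adds can_publish.
Round 4: (ii) [IF can_publish and sso_linked THEN device_trusted]. Adds device_trusted.
Round 5: (xi) [IF device_trusted and ip_allowlisted THEN can_invite]. Adds can_invite.
Closure: {admin_console, audit_required, break_glass, can_delete, can_invite, can_publish, can_read, can_write, device_trusted, ip_allowlisted, member_of_group, mfa_enrolled, owner, role_admin, role_editor, session_fresh, sso_linked} — 17 facts.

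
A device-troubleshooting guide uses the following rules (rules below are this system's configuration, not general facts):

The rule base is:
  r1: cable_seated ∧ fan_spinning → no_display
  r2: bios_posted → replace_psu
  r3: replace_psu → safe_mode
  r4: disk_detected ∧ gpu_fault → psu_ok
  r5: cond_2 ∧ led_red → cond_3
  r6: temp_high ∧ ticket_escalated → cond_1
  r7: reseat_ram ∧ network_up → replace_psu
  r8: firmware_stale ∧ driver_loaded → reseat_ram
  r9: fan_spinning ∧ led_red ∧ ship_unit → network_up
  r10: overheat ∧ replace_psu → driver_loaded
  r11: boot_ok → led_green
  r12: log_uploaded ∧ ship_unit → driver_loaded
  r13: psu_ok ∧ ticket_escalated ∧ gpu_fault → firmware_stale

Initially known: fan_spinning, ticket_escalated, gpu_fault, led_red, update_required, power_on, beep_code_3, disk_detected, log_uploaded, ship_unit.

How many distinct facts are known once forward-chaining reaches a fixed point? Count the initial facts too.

17

[1] r4 [disk_detected ∧ gpu_fault → psu_ok]; r9 [fan_spinning ∧ led_red ∧ ship_unit → network_up]; r12 [log_uploaded ∧ ship_unit → driver_loaded]. ⇒ new: psu_ok, network_up, driver_loaded.
[2] r13 [psu_ok ∧ ticket_escalated ∧ gpu_fault → firmware_stale]. ⇒ new: firmware_stale.
[3] r8 [firmware_stale ∧ driver_loaded → reseat_ram]. ⇒ new: reseat_ram.
[4] r7 [reseat_ram ∧ network_up → replace_psu]. ⇒ new: replace_psu.
[5] r3 [replace_psu → safe_mode]. ⇒ new: safe_mode.
Closure: {beep_code_3, disk_detected, driver_loaded, fan_spinning, firmware_stale, gpu_fault, led_red, log_uploaded, network_up, power_on, psu_ok, replace_psu, reseat_ram, safe_mode, ship_unit, ticket_escalated, update_required} — 17 facts.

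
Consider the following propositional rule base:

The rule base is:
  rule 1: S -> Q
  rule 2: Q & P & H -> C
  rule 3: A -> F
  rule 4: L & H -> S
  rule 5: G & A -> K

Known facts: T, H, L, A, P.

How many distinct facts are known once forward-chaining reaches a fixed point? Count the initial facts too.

[1] rule 3 [A -> F]; rule 4 [L & H -> S]. ⇒ new: F, S.
[2] rule 1 [S -> Q]. ⇒ new: Q.
[3] rule 2 [Q & P & H -> C]. ⇒ new: C.
Closure: {A, C, F, H, L, P, Q, S, T} — 9 facts.

9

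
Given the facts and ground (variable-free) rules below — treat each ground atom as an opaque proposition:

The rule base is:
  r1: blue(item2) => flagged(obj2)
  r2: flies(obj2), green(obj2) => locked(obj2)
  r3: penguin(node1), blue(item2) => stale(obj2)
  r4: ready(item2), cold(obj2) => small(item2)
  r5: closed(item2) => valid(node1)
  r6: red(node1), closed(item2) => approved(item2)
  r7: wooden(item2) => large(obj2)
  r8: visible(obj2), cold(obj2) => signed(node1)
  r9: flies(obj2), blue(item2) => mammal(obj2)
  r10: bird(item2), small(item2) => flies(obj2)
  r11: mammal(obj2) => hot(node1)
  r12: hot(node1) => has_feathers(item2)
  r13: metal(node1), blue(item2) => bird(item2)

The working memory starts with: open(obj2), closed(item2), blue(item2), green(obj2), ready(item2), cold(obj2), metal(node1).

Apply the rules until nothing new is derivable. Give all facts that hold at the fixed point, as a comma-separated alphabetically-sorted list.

Round 1 fires r1, r4, r5, r13, giving flagged(obj2), small(item2), valid(node1), bird(item2).
Round 2 fires r10, giving flies(obj2).
Round 3 fires r2, r9, giving locked(obj2), mammal(obj2).
Round 4 fires r11, giving hot(node1).
Round 5 fires r12, giving has_feathers(item2).

bird(item2), blue(item2), closed(item2), cold(obj2), flagged(obj2), flies(obj2), green(obj2), has_feathers(item2), hot(node1), locked(obj2), mammal(obj2), metal(node1), open(obj2), ready(item2), small(item2), valid(node1)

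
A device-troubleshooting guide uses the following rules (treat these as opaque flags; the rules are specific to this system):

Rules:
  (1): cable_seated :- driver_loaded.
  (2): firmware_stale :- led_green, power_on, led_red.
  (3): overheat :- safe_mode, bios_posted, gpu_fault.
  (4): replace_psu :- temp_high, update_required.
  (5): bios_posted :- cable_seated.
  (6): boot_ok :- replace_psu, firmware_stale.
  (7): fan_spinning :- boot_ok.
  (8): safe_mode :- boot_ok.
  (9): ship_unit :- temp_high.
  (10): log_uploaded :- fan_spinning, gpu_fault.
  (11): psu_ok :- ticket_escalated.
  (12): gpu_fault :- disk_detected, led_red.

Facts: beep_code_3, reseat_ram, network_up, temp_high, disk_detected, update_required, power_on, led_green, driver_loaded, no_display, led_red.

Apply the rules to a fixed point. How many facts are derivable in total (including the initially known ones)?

22

[1] (1) [cable_seated :- driver_loaded.]; (2) [firmware_stale :- led_green, power_on, led_red.]; (4) [replace_psu :- temp_high, update_required.]; (9) [ship_unit :- temp_high.]; (12) [gpu_fault :- disk_detected, led_red.]. ⇒ new: cable_seated, firmware_stale, replace_psu, ship_unit, gpu_fault.
[2] (5) [bios_posted :- cable_seated.]; (6) [boot_ok :- replace_psu, firmware_stale.]. ⇒ new: bios_posted, boot_ok.
[3] (7) [fan_spinning :- boot_ok.]; (8) [safe_mode :- boot_ok.]. ⇒ new: fan_spinning, safe_mode.
[4] (3) [overheat :- safe_mode, bios_posted, gpu_fault.]; (10) [log_uploaded :- fan_spinning, gpu_fault.]. ⇒ new: overheat, log_uploaded.
Closure: {beep_code_3, bios_posted, boot_ok, cable_seated, disk_detected, driver_loaded, fan_spinning, firmware_stale, gpu_fault, led_green, led_red, log_uploaded, network_up, no_display, overheat, power_on, replace_psu, reseat_ram, safe_mode, ship_unit, temp_high, update_required} — 22 facts.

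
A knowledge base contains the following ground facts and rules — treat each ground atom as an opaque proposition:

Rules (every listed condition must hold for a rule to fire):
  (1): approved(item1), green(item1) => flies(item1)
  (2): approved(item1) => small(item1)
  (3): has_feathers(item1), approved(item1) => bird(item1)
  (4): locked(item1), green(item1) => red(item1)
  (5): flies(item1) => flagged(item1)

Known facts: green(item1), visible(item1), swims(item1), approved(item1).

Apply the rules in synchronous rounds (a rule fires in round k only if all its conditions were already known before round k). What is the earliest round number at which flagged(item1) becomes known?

Round 1: (1) [approved(item1), green(item1) => flies(item1)]; (2) [approved(item1) => small(item1)]. New: flies(item1), small(item1).
Round 2: (5) [flies(item1) => flagged(item1)]. New: flagged(item1).
flagged(item1) first appears in round 2.

2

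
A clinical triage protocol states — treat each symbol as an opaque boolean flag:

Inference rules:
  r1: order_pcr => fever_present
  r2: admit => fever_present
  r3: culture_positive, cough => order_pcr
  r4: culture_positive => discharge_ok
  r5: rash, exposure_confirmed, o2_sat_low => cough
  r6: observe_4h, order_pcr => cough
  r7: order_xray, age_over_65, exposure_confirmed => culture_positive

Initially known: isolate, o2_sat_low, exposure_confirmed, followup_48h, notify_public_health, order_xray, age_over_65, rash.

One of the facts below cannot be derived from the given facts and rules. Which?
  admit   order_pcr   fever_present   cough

admit

Round 1: r5 [rash, exposure_confirmed, o2_sat_low => cough]; r7 [order_xray, age_over_65, exposure_confirmed => culture_positive]. New: cough, culture_positive.
Round 2: r3 [culture_positive, cough => order_pcr]; r4 [culture_positive => discharge_ok]. New: order_pcr, discharge_ok.
Round 3: r1 [order_pcr => fever_present]. New: fever_present.
Derived: cough (round 1), order_pcr (round 2), fever_present (round 3). admit never appears in any round.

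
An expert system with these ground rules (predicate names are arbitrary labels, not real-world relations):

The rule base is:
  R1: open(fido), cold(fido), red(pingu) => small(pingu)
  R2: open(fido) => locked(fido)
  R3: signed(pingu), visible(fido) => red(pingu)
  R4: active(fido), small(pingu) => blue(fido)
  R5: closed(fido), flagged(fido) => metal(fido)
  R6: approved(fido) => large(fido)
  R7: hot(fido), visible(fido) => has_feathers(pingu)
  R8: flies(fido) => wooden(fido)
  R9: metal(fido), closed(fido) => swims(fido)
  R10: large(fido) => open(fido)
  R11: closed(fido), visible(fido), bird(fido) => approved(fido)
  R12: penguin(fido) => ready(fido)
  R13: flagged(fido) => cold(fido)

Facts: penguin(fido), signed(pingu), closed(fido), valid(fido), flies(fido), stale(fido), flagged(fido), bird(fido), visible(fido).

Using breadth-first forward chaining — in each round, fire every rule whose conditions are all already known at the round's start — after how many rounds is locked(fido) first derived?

4

[1] R3 [signed(pingu), visible(fido) => red(pingu)]; R5 [closed(fido), flagged(fido) => metal(fido)]; R8 [flies(fido) => wooden(fido)]; R11 [closed(fido), visible(fido), bird(fido) => approved(fido)]; R12 [penguin(fido) => ready(fido)]; R13 [flagged(fido) => cold(fido)]. ⇒ new: red(pingu), metal(fido), wooden(fido), approved(fido), ready(fido), cold(fido).
[2] R6 [approved(fido) => large(fido)]; R9 [metal(fido), closed(fido) => swims(fido)]. ⇒ new: large(fido), swims(fido).
[3] R10 [large(fido) => open(fido)]. ⇒ new: open(fido).
[4] R1 [open(fido), cold(fido), red(pingu) => small(pingu)]; R2 [open(fido) => locked(fido)]. ⇒ new: small(pingu), locked(fido).
locked(fido) first appears in round 4.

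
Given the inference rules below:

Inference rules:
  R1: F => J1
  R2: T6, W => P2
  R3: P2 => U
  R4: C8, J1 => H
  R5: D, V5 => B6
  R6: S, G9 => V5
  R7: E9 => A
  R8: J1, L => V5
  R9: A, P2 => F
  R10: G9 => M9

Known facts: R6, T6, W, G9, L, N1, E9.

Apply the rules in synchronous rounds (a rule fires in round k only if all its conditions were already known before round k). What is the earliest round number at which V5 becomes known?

4

Round 1 — R2, R7, R10, derive P2, A, M9.
Round 2 — R3, R9, derive U, F.
Round 3 — R1, derive J1.
Round 4 — R8, derive V5.
V5 first appears in round 4.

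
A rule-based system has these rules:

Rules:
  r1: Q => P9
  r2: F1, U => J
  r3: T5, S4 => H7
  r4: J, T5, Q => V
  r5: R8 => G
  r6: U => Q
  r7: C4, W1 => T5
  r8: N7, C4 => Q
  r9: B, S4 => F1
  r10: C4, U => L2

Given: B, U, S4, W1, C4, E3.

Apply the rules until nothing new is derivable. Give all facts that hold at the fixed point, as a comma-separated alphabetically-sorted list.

Round 1: r6 [U => Q]; r7 [C4, W1 => T5]; r9 [B, S4 => F1]; r10 [C4, U => L2]. New: Q, T5, F1, L2.
Round 2: r1 [Q => P9]; r2 [F1, U => J]; r3 [T5, S4 => H7]. New: P9, J, H7.
Round 3: r4 [J, T5, Q => V]. New: V.

B, C4, E3, F1, H7, J, L2, P9, Q, S4, T5, U, V, W1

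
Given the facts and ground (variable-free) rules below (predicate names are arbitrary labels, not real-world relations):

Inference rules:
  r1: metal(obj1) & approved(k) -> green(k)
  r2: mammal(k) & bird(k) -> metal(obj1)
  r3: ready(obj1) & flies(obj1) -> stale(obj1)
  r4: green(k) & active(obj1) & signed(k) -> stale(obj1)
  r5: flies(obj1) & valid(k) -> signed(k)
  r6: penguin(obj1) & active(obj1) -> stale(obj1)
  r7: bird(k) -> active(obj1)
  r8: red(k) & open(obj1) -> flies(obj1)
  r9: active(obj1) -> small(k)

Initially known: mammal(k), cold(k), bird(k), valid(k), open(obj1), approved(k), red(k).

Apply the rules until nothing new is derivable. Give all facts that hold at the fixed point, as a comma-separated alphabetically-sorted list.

[1] r2 [mammal(k) & bird(k) -> metal(obj1)]; r7 [bird(k) -> active(obj1)]; r8 [red(k) & open(obj1) -> flies(obj1)]. ⇒ new: metal(obj1), active(obj1), flies(obj1).
[2] r1 [metal(obj1) & approved(k) -> green(k)]; r5 [flies(obj1) & valid(k) -> signed(k)]; r9 [active(obj1) -> small(k)]. ⇒ new: green(k), signed(k), small(k).
[3] r4 [green(k) & active(obj1) & signed(k) -> stale(obj1)]. ⇒ new: stale(obj1).

active(obj1), approved(k), bird(k), cold(k), flies(obj1), green(k), mammal(k), metal(obj1), open(obj1), red(k), signed(k), small(k), stale(obj1), valid(k)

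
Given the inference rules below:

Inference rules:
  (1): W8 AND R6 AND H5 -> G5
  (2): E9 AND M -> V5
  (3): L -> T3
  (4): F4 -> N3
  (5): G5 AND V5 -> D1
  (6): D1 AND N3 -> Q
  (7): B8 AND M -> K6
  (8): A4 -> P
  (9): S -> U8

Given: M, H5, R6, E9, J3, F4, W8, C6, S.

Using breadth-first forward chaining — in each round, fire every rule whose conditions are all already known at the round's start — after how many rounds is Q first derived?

3

Round 1 — (1), (2), (4), (9), derive G5, V5, N3, U8.
Round 2 — (5), derive D1.
Round 3 — (6), derive Q.
Q first appears in round 3.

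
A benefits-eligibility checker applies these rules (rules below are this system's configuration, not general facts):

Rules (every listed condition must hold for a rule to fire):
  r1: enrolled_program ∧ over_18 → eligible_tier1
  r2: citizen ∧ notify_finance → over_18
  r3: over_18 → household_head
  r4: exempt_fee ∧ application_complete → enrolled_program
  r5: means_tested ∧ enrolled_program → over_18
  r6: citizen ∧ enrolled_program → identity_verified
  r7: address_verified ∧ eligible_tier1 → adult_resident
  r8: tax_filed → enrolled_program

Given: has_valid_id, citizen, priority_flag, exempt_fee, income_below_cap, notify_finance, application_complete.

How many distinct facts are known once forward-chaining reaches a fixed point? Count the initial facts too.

12

Round 1 fires r2, r4, giving over_18, enrolled_program.
Round 2 fires r1, r3, r6, giving eligible_tier1, household_head, identity_verified.
Closure: {application_complete, citizen, eligible_tier1, enrolled_program, exempt_fee, has_valid_id, household_head, identity_verified, income_below_cap, notify_finance, over_18, priority_flag} — 12 facts.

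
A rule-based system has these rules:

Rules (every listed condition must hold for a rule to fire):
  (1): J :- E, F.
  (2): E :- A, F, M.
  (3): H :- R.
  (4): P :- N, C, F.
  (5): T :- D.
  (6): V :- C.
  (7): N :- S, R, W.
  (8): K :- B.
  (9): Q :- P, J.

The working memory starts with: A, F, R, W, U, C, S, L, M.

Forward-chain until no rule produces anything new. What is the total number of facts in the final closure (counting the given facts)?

Round 1 — (2), (3), (6), (7), derive E, H, V, N.
Round 2 — (1), (4), derive J, P.
Round 3 — (9), derive Q.
Closure: {A, C, E, F, H, J, L, M, N, P, Q, R, S, U, V, W} — 16 facts.

16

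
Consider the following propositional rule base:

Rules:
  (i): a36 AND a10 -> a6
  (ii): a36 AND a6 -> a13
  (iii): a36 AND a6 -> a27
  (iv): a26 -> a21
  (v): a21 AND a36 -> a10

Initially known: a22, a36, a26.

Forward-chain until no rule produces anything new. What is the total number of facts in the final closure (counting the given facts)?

8

Round 1 — (iv), derive a21.
Round 2 — (v), derive a10.
Round 3 — (i), derive a6.
Round 4 — (ii), (iii), derive a13, a27.
Closure: {a10, a13, a21, a22, a26, a27, a36, a6} — 8 facts.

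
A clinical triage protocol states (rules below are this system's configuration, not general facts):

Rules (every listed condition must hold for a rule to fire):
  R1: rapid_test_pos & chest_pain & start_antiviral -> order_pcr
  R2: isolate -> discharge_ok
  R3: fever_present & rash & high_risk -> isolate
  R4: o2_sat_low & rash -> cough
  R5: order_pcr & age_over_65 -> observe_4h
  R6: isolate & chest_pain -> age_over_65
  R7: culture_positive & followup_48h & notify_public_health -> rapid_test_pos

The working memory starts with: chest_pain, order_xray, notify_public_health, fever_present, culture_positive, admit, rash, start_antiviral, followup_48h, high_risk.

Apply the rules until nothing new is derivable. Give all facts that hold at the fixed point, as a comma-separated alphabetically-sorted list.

admit, age_over_65, chest_pain, culture_positive, discharge_ok, fever_present, followup_48h, high_risk, isolate, notify_public_health, observe_4h, order_pcr, order_xray, rapid_test_pos, rash, start_antiviral

[1] R3 [fever_present & rash & high_risk -> isolate]; R7 [culture_positive & followup_48h & notify_public_health -> rapid_test_pos]. ⇒ new: isolate, rapid_test_pos.
[2] R1 [rapid_test_pos & chest_pain & start_antiviral -> order_pcr]; R2 [isolate -> discharge_ok]; R6 [isolate & chest_pain -> age_over_65]. ⇒ new: order_pcr, discharge_ok, age_over_65.
[3] R5 [order_pcr & age_over_65 -> observe_4h]. ⇒ new: observe_4h.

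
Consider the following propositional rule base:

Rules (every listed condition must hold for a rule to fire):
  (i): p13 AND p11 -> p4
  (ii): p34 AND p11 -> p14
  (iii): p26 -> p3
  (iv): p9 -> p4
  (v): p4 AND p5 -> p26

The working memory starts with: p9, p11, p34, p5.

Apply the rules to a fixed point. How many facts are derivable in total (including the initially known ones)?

8

[1] (ii) [p34 AND p11 -> p14]; (iv) [p9 -> p4]. ⇒ new: p14, p4.
[2] (v) [p4 AND p5 -> p26]. ⇒ new: p26.
[3] (iii) [p26 -> p3]. ⇒ new: p3.
Closure: {p11, p14, p26, p3, p34, p4, p5, p9} — 8 facts.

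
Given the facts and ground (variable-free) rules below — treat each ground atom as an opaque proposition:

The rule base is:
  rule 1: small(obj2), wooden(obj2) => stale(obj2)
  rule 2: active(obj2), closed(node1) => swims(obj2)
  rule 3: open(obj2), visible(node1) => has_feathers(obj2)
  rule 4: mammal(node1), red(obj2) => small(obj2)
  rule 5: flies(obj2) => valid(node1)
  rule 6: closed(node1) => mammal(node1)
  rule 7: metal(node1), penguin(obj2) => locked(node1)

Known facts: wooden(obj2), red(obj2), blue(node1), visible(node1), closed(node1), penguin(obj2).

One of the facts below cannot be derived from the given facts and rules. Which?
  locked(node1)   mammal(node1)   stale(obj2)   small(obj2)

Round 1: rule 6 [closed(node1) => mammal(node1)]. New: mammal(node1).
Round 2: rule 4 [mammal(node1), red(obj2) => small(obj2)]. New: small(obj2).
Round 3: rule 1 [small(obj2), wooden(obj2) => stale(obj2)]. New: stale(obj2).
Derived: small(obj2) (round 2), mammal(node1) (round 1), stale(obj2) (round 3). locked(node1) never appears in any round.

locked(node1)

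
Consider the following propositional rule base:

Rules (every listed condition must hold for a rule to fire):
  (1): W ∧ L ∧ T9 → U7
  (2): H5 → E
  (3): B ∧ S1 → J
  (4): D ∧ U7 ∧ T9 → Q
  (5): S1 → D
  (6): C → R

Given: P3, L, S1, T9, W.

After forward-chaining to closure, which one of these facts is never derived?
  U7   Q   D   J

Round 1 fires (1), (5), giving U7, D.
Round 2 fires (4), giving Q.
Derived: D (round 1), U7 (round 1), Q (round 2). J never appears in any round.

J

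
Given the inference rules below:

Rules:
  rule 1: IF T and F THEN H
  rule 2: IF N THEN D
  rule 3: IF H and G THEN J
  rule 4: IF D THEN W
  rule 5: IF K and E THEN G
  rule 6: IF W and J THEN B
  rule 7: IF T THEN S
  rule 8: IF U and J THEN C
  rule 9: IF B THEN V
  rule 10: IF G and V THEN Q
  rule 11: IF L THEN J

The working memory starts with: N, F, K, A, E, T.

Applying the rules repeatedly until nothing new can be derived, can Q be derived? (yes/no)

yes

Round 1 — rule 1, rule 2, rule 5, rule 7, derive H, D, G, S.
Round 2 — rule 3, rule 4, derive J, W.
Round 3 — rule 6, derive B.
Round 4 — rule 9, derive V.
Round 5 — rule 10, derive Q.
Q appears in round 5, so it is derivable.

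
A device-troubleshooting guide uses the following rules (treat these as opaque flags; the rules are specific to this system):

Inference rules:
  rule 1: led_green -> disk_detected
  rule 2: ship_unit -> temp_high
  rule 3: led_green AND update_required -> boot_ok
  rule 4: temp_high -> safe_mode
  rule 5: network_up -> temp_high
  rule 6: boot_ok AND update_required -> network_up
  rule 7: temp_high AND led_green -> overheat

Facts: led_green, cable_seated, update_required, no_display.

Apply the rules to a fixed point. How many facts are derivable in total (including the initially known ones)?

10

Round 1 — rule 1, rule 3, derive disk_detected, boot_ok.
Round 2 — rule 6, derive network_up.
Round 3 — rule 5, derive temp_high.
Round 4 — rule 4, rule 7, derive safe_mode, overheat.
Closure: {boot_ok, cable_seated, disk_detected, led_green, network_up, no_display, overheat, safe_mode, temp_high, update_required} — 10 facts.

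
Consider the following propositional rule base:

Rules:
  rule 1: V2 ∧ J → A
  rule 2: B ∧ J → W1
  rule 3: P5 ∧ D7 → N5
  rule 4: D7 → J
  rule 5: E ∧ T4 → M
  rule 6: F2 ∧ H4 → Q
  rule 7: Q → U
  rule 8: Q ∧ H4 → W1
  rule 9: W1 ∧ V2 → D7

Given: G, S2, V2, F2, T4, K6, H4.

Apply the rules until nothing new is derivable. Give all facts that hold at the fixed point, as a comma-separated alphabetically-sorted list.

A, D7, F2, G, H4, J, K6, Q, S2, T4, U, V2, W1

[1] rule 6 [F2 ∧ H4 → Q]. ⇒ new: Q.
[2] rule 7 [Q → U]; rule 8 [Q ∧ H4 → W1]. ⇒ new: U, W1.
[3] rule 9 [W1 ∧ V2 → D7]. ⇒ new: D7.
[4] rule 4 [D7 → J]. ⇒ new: J.
[5] rule 1 [V2 ∧ J → A]. ⇒ new: A.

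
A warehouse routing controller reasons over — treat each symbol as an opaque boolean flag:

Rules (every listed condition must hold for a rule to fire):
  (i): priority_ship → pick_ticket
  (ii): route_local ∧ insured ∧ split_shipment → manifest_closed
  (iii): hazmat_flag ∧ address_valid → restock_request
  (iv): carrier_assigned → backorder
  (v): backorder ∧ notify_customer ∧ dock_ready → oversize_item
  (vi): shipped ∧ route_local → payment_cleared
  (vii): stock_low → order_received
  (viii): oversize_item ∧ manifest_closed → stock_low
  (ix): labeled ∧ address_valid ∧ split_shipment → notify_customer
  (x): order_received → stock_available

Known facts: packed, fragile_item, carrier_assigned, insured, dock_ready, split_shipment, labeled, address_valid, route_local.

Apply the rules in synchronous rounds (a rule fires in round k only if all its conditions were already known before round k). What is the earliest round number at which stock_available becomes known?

Round 1: (ii) [route_local ∧ insured ∧ split_shipment → manifest_closed]; (iv) [carrier_assigned → backorder]; (ix) [labeled ∧ address_valid ∧ split_shipment → notify_customer]. Adds manifest_closed, backorder, notify_customer.
Round 2: (v) [backorder ∧ notify_customer ∧ dock_ready → oversize_item]. Adds oversize_item.
Round 3: (viii) [oversize_item ∧ manifest_closed → stock_low]. Adds stock_low.
Round 4: (vii) [stock_low → order_received]. Adds order_received.
Round 5: (x) [order_received → stock_available]. Adds stock_available.
stock_available first appears in round 5.

5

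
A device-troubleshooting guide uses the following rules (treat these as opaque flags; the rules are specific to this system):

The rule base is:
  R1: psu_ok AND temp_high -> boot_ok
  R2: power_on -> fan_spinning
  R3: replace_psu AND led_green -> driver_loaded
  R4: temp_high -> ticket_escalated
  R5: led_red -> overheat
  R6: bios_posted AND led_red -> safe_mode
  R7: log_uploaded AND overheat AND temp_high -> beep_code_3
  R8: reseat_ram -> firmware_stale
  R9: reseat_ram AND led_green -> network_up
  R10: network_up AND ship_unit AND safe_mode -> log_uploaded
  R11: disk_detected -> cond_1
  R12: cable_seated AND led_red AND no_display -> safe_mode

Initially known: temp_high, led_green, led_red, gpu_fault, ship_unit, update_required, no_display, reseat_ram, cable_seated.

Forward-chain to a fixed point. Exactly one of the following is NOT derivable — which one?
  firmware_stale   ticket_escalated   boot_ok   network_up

boot_ok

Round 1: R4 [temp_high -> ticket_escalated]; R5 [led_red -> overheat]; R8 [reseat_ram -> firmware_stale]; R9 [reseat_ram AND led_green -> network_up]; R12 [cable_seated AND led_red AND no_display -> safe_mode]. Adds ticket_escalated, overheat, firmware_stale, network_up, safe_mode.
Round 2: R10 [network_up AND ship_unit AND safe_mode -> log_uploaded]. Adds log_uploaded.
Round 3: R7 [log_uploaded AND overheat AND temp_high -> beep_code_3]. Adds beep_code_3.
Derived: ticket_escalated (round 1), firmware_stale (round 1), network_up (round 1). boot_ok never appears in any round.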